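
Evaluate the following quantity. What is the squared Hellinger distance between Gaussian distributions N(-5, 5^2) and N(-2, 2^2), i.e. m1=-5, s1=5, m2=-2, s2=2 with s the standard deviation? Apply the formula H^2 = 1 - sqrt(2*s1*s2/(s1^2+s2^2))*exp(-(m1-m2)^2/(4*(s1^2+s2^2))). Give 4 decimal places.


Squared Hellinger distance for Gaussians:
H^2 = 1 - sqrt(2*s1*s2/(s1^2+s2^2)) * exp(-(m1-m2)^2/(4*(s1^2+s2^2))).
s1^2 = 25, s2^2 = 4, s1^2+s2^2 = 29.
sqrt(2*5*2/(29)) = 0.830455.
(m1-m2)^2 = (-3)^2 = 9.
exp(-9/(4*29)) = exp(-0.077586) = 0.925347.
H^2 = 1 - 0.830455*0.925347 = 0.2315

0.2315


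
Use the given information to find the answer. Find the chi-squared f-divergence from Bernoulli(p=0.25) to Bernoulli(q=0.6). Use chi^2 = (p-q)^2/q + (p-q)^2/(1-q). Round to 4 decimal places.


Chi-squared divergence between Bernoulli distributions:
chi^2 = (p-q)^2/q + (p-q)^2/(1-q).
p = 0.25, q = 0.6, p-q = -0.35.
(p-q)^2 = 0.1225.
term1 = 0.1225/0.6 = 0.204167.
term2 = 0.1225/0.4 = 0.30625.
chi^2 = 0.204167 + 0.30625 = 0.5104

0.5104


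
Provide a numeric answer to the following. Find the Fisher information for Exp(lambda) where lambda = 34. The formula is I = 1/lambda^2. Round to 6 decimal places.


Fisher information for exponential: I(lambda) = 1/lambda^2.
lambda = 34, lambda^2 = 1156.
I = 1/1156 = 0.000865

0.000865


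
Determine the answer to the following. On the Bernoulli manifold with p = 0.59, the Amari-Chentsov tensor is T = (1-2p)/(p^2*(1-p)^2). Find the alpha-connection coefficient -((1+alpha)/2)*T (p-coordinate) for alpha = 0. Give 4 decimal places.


Skewness (Amari-Chentsov) tensor: T = (1-2p)/(p^2*(1-p)^2).
p = 0.59, 1-2p = -0.18, p^2 = 0.3481, (1-p)^2 = 0.1681.
T = -0.18/(0.3481 * 0.1681) = -3.076102.
In the p-coordinate, Gamma^(alpha) = Gamma^(0) - (alpha/2)*T with Gamma^(0) = (1/2)*g'(p) = -T/2,
so Gamma^(alpha) = -((1+alpha)/2)*T.
alpha = 0, -(1+alpha)/2 = -0.5.
Gamma = -0.5 * -3.076102 = 1.5381

1.5381


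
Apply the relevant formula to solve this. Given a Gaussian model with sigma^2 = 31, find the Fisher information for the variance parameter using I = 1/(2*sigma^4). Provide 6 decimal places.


Fisher information for variance: I(sigma^2) = 1/(2*sigma^4).
sigma^2 = 31, so sigma^4 = 961.
I = 1/(2*961) = 1/1922 = 0.000520

0.000520


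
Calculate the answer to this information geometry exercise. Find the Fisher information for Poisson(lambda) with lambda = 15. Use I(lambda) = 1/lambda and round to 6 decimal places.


Fisher information for Poisson: I(lambda) = 1/lambda.
lambda = 15.
I(lambda) = 1/15 = 0.066667

0.066667


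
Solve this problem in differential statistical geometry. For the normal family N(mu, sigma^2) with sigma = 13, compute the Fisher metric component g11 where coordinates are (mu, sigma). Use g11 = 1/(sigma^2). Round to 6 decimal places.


For the 2-parameter normal family, the Fisher metric has:
  g11 = 1/sigma^2, g22 = 2/sigma^2.
sigma = 13, sigma^2 = 169.
g11 = 0.005917

0.005917


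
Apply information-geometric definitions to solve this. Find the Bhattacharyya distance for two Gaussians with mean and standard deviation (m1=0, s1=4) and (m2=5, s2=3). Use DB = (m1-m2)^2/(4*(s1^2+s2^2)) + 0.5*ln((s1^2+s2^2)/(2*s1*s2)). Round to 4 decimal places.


Bhattacharyya distance between two Gaussians:
DB = (m1-m2)^2/(4*(s1^2+s2^2)) + (1/2)*ln((s1^2+s2^2)/(2*s1*s2)).
(m1-m2)^2 = (-5)^2 = 25.
s1^2+s2^2 = 16 + 9 = 25.
term1 = 25/100 = 0.25.
term2 = 0.5*ln(25/24.0) = 0.020411.
DB = 0.25 + 0.020411 = 0.2704

0.2704


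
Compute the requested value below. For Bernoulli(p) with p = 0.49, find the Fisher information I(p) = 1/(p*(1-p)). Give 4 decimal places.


For Bernoulli(p), Fisher information is I(p) = 1/(p*(1-p)).
p = 0.49, 1-p = 0.51.
p*(1-p) = 0.2499.
I(p) = 1/0.2499 = 4.0016

4.0016


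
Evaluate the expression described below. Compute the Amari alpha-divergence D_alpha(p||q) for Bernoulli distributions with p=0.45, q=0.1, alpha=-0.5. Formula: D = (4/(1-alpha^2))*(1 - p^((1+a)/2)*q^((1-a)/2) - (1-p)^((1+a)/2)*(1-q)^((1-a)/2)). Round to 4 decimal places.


Amari alpha-divergence:
D = (4/(1-alpha^2))*(1 - p^((1+a)/2)*q^((1-a)/2) - (1-p)^((1+a)/2)*(1-q)^((1-a)/2)).
alpha = -0.5, p = 0.45, q = 0.1.
e1 = (1+alpha)/2 = 0.25, e2 = (1-alpha)/2 = 0.75.
t1 = p^e1 * q^e2 = 0.45^0.25 * 0.1^0.75 = 0.145648.
t2 = (1-p)^e1 * (1-q)^e2 = 0.55^0.25 * 0.9^0.75 = 0.795743.
4/(1-alpha^2) = 5.333333.
D = 5.333333*(1 - 0.145648 - 0.795743) = 0.3126

0.3126


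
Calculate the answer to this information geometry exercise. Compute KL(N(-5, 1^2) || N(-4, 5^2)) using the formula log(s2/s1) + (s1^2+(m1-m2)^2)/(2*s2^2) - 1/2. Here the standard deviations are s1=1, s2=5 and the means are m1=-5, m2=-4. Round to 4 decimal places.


KL divergence between normal distributions:
KL = log(s2/s1) + (s1^2 + (m1-m2)^2)/(2*s2^2) - 1/2.
log(5/1) = 1.609438.
(1^2 + (-5--4)^2)/(2*5^2) = (1 + 1)/50 = 0.04.
KL = 1.609438 + 0.04 - 0.5 = 1.1494

1.1494


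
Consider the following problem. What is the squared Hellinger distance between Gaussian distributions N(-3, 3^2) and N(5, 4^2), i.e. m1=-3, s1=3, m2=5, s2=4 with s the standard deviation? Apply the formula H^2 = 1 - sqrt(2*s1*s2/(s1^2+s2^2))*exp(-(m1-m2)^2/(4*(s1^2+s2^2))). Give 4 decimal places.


Squared Hellinger distance for Gaussians:
H^2 = 1 - sqrt(2*s1*s2/(s1^2+s2^2)) * exp(-(m1-m2)^2/(4*(s1^2+s2^2))).
s1^2 = 9, s2^2 = 16, s1^2+s2^2 = 25.
sqrt(2*3*4/(25)) = 0.979796.
(m1-m2)^2 = (-8)^2 = 64.
exp(-64/(4*25)) = exp(-0.64) = 0.527292.
H^2 = 1 - 0.979796*0.527292 = 0.4834

0.4834


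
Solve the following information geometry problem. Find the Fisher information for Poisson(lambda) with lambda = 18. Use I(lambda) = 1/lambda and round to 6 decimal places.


Fisher information for Poisson: I(lambda) = 1/lambda.
lambda = 18.
I(lambda) = 1/18 = 0.055556

0.055556


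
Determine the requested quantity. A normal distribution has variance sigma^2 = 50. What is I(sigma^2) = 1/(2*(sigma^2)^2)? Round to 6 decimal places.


Fisher information for variance: I(sigma^2) = 1/(2*sigma^4).
sigma^2 = 50, so sigma^4 = 2500.
I = 1/(2*2500) = 1/5000 = 0.000200

0.000200


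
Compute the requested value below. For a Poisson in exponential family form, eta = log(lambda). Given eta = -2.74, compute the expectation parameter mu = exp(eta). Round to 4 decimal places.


Expectation parameter for Poisson exponential family:
mu = exp(eta).
eta = -2.74.
mu = exp(-2.74) = 0.0646

0.0646


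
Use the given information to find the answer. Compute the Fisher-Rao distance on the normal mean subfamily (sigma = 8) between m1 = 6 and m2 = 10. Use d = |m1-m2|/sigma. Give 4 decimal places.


On the fixed-variance normal subfamily, geodesic distance = |m1-m2|/sigma.
|6 - 10| = 4.
sigma = 8.
d = 4/8 = 0.5000

0.5000


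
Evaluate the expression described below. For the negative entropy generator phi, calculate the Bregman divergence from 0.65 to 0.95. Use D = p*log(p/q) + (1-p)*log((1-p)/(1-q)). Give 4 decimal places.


Bregman divergence with negative entropy generator:
D = p*log(p/q) + (1-p)*log((1-p)/(1-q)).
p = 0.65, q = 0.95.
p*log(p/q) = 0.65*log(0.65/0.95) = -0.246668.
(1-p)*log((1-p)/(1-q)) = 0.35*log(0.35/0.05) = 0.681069.
D = -0.246668 + 0.681069 = 0.4344

0.4344


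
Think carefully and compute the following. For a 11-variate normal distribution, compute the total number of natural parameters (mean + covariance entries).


Exponential family dimension calculation:
For 11-dim MVN: mean has 11 params, covariance has 11*12/2 = 66 unique entries.
Total dim = 11 + 66 = 77.

77


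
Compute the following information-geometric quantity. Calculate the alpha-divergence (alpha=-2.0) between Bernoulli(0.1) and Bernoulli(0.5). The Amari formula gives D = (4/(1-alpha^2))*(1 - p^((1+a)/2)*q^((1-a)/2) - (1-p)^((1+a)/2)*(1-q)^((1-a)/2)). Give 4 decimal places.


Amari alpha-divergence:
D = (4/(1-alpha^2))*(1 - p^((1+a)/2)*q^((1-a)/2) - (1-p)^((1+a)/2)*(1-q)^((1-a)/2)).
alpha = -2.0, p = 0.1, q = 0.5.
e1 = (1+alpha)/2 = -0.5, e2 = (1-alpha)/2 = 1.5.
t1 = p^e1 * q^e2 = 0.1^-0.5 * 0.5^1.5 = 1.118034.
t2 = (1-p)^e1 * (1-q)^e2 = 0.9^-0.5 * 0.5^1.5 = 0.372678.
4/(1-alpha^2) = -1.333333.
D = -1.333333*(1 - 1.118034 - 0.372678) = 0.6543

0.6543


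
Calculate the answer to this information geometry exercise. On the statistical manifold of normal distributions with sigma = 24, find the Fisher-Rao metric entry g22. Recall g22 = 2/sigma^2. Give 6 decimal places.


For the 2-parameter normal family, the Fisher metric has:
  g11 = 1/sigma^2, g22 = 2/sigma^2.
sigma = 24, sigma^2 = 576.
g22 = 0.003472

0.003472


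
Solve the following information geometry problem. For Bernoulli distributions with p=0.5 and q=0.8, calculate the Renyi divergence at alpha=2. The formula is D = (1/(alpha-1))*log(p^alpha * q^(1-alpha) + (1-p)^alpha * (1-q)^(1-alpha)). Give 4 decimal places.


Renyi divergence of order alpha between Bernoulli distributions:
D = (1/(alpha-1))*log(p^alpha * q^(1-alpha) + (1-p)^alpha * (1-q)^(1-alpha)).
alpha = 2, p = 0.5, q = 0.8.
p^alpha * q^(1-alpha) = 0.5^2 * 0.8^-1 = 0.3125.
(1-p)^alpha * (1-q)^(1-alpha) = 0.5^2 * 0.2^-1 = 1.25.
sum = 0.3125 + 1.25 = 1.5625.
D = (1/1)*log(1.5625) = 0.4463

0.4463


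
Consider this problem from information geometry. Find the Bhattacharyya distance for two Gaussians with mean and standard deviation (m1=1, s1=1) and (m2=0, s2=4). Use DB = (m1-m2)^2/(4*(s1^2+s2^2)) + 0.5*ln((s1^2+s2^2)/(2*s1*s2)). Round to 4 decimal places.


Bhattacharyya distance between two Gaussians:
DB = (m1-m2)^2/(4*(s1^2+s2^2)) + (1/2)*ln((s1^2+s2^2)/(2*s1*s2)).
(m1-m2)^2 = (1)^2 = 1.
s1^2+s2^2 = 1 + 16 = 17.
term1 = 1/68 = 0.014706.
term2 = 0.5*ln(17/8.0) = 0.376886.
DB = 0.014706 + 0.376886 = 0.3916

0.3916


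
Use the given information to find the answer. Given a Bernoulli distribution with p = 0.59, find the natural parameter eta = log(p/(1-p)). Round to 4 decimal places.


Natural parameter for Bernoulli: eta = log(p/(1-p)).
p = 0.59, 1-p = 0.41.
p/(1-p) = 1.439024.
eta = log(1.439024) = 0.3640

0.3640


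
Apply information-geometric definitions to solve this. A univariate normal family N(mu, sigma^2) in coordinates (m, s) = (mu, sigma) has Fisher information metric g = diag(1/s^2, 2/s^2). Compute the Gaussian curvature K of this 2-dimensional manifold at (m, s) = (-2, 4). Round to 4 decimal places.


The metric has the form g = (A dm^2 + B ds^2)/s^2 with A = 1, B = 2.
Substitute u = sqrt(A/B)*m: g = B*(du^2 + ds^2)/s^2, i.e. B times the
Poincare upper half-plane metric, which has constant Gaussian curvature -1.
Scaling a 2D metric by a constant c divides the Gaussian curvature by c,
so K = -1/B = -1/(2) = -0.5000 everywhere (the point (m, s) = (-2, 4) is irrelevant:
the curvature is constant).
The requested Gaussian curvature is K = -0.5000.

-0.5000


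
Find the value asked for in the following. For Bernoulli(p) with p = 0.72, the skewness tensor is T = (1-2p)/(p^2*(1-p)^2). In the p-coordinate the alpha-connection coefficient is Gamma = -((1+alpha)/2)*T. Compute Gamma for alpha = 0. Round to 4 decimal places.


Skewness (Amari-Chentsov) tensor: T = (1-2p)/(p^2*(1-p)^2).
p = 0.72, 1-2p = -0.44, p^2 = 0.5184, (1-p)^2 = 0.0784.
T = -0.44/(0.5184 * 0.0784) = -10.82609.
In the p-coordinate, Gamma^(alpha) = Gamma^(0) - (alpha/2)*T with Gamma^(0) = (1/2)*g'(p) = -T/2,
so Gamma^(alpha) = -((1+alpha)/2)*T.
alpha = 0, -(1+alpha)/2 = -0.5.
Gamma = -0.5 * -10.82609 = 5.4130

5.4130


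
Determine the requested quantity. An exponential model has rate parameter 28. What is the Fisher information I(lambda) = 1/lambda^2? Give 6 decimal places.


Fisher information for exponential: I(lambda) = 1/lambda^2.
lambda = 28, lambda^2 = 784.
I = 1/784 = 0.001276

0.001276


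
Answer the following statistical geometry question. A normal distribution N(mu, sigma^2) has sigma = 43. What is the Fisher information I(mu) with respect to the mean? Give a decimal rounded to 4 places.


The Fisher information for the mean of a normal distribution is I(mu) = 1/sigma^2.
sigma = 43, so sigma^2 = 1849.
I(mu) = 1/1849 = 0.0005

0.0005


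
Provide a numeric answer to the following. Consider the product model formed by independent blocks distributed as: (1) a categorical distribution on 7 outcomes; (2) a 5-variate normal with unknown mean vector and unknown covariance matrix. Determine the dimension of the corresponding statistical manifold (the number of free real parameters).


The dimension of a statistical manifold equals the number of free
(independent) real parameters of the model. For a product of independent
blocks the parameter counts add.
- categorical on 7 outcomes (probabilities sum to 1): 7-1 = 6.
- 5-variate normal: 5 (mean) + 5*6/2 = 15 (symmetric covariance) = 20.
Total = 6 + 20 = 26.
Dimension = 26

26


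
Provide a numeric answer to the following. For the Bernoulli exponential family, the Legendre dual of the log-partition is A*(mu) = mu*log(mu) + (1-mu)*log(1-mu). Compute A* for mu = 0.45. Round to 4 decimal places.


Legendre transform for Bernoulli:
A*(mu) = mu*log(mu) + (1-mu)*log(1-mu).
mu = 0.45, 1-mu = 0.55.
mu*log(mu) = 0.45*log(0.45) = -0.359328.
(1-mu)*log(1-mu) = 0.55*log(0.55) = -0.32881.
A* = -0.359328 + -0.32881 = -0.6881

-0.6881


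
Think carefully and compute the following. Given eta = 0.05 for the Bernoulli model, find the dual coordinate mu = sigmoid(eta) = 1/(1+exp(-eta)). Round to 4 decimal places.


Dual coordinate (expectation parameter) for Bernoulli:
mu = 1/(1+exp(-eta)).
eta = 0.05.
exp(-eta) = exp(-0.05) = 0.951229.
mu = 1/(1+0.951229) = 0.5125

0.5125


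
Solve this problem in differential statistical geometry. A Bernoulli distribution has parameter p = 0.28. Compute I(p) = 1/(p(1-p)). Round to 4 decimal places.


For Bernoulli(p), Fisher information is I(p) = 1/(p*(1-p)).
p = 0.28, 1-p = 0.72.
p*(1-p) = 0.2016.
I(p) = 1/0.2016 = 4.9603

4.9603


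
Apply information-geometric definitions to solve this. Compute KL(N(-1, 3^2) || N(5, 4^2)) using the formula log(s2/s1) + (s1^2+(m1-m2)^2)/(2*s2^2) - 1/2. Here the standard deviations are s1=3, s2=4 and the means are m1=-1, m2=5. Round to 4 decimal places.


KL divergence between normal distributions:
KL = log(s2/s1) + (s1^2 + (m1-m2)^2)/(2*s2^2) - 1/2.
log(4/3) = 0.287682.
(3^2 + (-1-5)^2)/(2*4^2) = (9 + 36)/32 = 1.40625.
KL = 0.287682 + 1.40625 - 0.5 = 1.1939

1.1939


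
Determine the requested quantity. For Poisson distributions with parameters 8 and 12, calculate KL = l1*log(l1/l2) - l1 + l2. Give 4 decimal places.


KL divergence for Poisson:
KL = l1*log(l1/l2) - l1 + l2.
l1 = 8, l2 = 12.
log(8/12) = -0.405465.
l1*log(l1/l2) = 8 * -0.405465 = -3.243721.
KL = -3.243721 - 8 + 12 = 0.7563

0.7563


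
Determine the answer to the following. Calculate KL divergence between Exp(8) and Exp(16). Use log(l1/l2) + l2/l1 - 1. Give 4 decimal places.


KL divergence for exponential family:
KL = log(l1/l2) + l2/l1 - 1.
log(8/16) = -0.693147.
16/8 = 2.0.
KL = -0.693147 + 2.0 - 1 = 0.3069

0.3069


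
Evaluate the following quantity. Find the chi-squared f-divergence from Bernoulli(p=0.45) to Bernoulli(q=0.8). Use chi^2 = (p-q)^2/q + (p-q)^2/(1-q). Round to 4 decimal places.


Chi-squared divergence between Bernoulli distributions:
chi^2 = (p-q)^2/q + (p-q)^2/(1-q).
p = 0.45, q = 0.8, p-q = -0.35.
(p-q)^2 = 0.1225.
term1 = 0.1225/0.8 = 0.153125.
term2 = 0.1225/0.2 = 0.6125.
chi^2 = 0.153125 + 0.6125 = 0.7656

0.7656


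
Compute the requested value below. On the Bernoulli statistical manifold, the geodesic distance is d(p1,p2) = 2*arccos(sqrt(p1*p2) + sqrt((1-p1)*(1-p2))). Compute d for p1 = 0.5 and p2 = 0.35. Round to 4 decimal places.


Geodesic distance on Bernoulli manifold:
d(p1,p2) = 2*arccos(sqrt(p1*p2) + sqrt((1-p1)*(1-p2))).
sqrt(p1*p2) = sqrt(0.5*0.35) = 0.41833.
sqrt((1-p1)*(1-p2)) = sqrt(0.5*0.65) = 0.570088.
arg = 0.41833 + 0.570088 = 0.988418.
d = 2*arccos(0.988418) = 0.3047

0.3047


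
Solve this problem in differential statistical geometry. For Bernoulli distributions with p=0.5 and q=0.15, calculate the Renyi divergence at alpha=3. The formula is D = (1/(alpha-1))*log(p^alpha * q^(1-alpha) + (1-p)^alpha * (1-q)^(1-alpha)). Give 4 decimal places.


Renyi divergence of order alpha between Bernoulli distributions:
D = (1/(alpha-1))*log(p^alpha * q^(1-alpha) + (1-p)^alpha * (1-q)^(1-alpha)).
alpha = 3, p = 0.5, q = 0.15.
p^alpha * q^(1-alpha) = 0.5^3 * 0.15^-2 = 5.555556.
(1-p)^alpha * (1-q)^(1-alpha) = 0.5^3 * 0.85^-2 = 0.17301.
sum = 5.555556 + 0.17301 = 5.728566.
D = (1/2)*log(5.728566) = 0.8727

0.8727


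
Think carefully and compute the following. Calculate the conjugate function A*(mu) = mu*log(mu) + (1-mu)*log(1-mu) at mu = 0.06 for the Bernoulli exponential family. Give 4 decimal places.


Legendre transform for Bernoulli:
A*(mu) = mu*log(mu) + (1-mu)*log(1-mu).
mu = 0.06, 1-mu = 0.94.
mu*log(mu) = 0.06*log(0.06) = -0.168805.
(1-mu)*log(1-mu) = 0.94*log(0.94) = -0.058163.
A* = -0.168805 + -0.058163 = -0.2270

-0.2270


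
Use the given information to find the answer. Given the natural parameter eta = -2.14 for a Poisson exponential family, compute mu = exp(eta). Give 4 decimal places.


Expectation parameter for Poisson exponential family:
mu = exp(eta).
eta = -2.14.
mu = exp(-2.14) = 0.1177

0.1177


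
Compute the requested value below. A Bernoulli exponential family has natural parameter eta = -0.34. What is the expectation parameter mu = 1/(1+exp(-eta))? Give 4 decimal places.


Dual coordinate (expectation parameter) for Bernoulli:
mu = 1/(1+exp(-eta)).
eta = -0.34.
exp(-eta) = exp(0.34) = 1.404948.
mu = 1/(1+1.404948) = 0.4158

0.4158


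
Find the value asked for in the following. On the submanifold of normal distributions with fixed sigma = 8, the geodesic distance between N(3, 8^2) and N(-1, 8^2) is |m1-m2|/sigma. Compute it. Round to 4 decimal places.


On the fixed-variance normal subfamily, geodesic distance = |m1-m2|/sigma.
|3 - -1| = 4.
sigma = 8.
d = 4/8 = 0.5000

0.5000


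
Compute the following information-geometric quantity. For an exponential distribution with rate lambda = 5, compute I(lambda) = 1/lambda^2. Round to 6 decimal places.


Fisher information for exponential: I(lambda) = 1/lambda^2.
lambda = 5, lambda^2 = 25.
I = 1/25 = 0.040000

0.040000


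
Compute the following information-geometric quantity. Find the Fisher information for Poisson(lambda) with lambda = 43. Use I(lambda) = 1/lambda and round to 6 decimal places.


Fisher information for Poisson: I(lambda) = 1/lambda.
lambda = 43.
I(lambda) = 1/43 = 0.023256

0.023256


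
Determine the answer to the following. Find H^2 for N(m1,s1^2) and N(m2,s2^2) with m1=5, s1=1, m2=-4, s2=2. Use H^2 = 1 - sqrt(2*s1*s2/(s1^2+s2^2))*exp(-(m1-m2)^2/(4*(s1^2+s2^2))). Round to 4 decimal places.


Squared Hellinger distance for Gaussians:
H^2 = 1 - sqrt(2*s1*s2/(s1^2+s2^2)) * exp(-(m1-m2)^2/(4*(s1^2+s2^2))).
s1^2 = 1, s2^2 = 4, s1^2+s2^2 = 5.
sqrt(2*1*2/(5)) = 0.894427.
(m1-m2)^2 = (9)^2 = 81.
exp(-81/(4*5)) = exp(-4.05) = 0.017422.
H^2 = 1 - 0.894427*0.017422 = 0.9844

0.9844


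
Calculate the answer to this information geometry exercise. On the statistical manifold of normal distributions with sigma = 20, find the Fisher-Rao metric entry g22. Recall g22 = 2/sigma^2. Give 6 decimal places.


For the 2-parameter normal family, the Fisher metric has:
  g11 = 1/sigma^2, g22 = 2/sigma^2.
sigma = 20, sigma^2 = 400.
g22 = 0.005000

0.005000


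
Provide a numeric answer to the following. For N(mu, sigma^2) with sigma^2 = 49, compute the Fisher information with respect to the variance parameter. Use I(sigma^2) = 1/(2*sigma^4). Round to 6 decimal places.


Fisher information for variance: I(sigma^2) = 1/(2*sigma^4).
sigma^2 = 49, so sigma^4 = 2401.
I = 1/(2*2401) = 1/4802 = 0.000208

0.000208


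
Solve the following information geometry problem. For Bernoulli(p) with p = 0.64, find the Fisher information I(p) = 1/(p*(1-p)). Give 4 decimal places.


For Bernoulli(p), Fisher information is I(p) = 1/(p*(1-p)).
p = 0.64, 1-p = 0.36.
p*(1-p) = 0.2304.
I(p) = 1/0.2304 = 4.3403

4.3403


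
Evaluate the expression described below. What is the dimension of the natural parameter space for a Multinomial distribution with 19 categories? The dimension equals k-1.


Exponential family dimension calculation:
For Multinomial with k=19 categories, dim = k-1 = 18.

18


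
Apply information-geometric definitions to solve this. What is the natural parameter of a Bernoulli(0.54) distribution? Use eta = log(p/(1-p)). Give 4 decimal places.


Natural parameter for Bernoulli: eta = log(p/(1-p)).
p = 0.54, 1-p = 0.46.
p/(1-p) = 1.173913.
eta = log(1.173913) = 0.1603

0.1603


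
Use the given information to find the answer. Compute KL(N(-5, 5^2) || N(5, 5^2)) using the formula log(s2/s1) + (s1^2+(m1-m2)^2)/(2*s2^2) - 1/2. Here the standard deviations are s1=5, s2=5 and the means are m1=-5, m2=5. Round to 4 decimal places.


KL divergence between normal distributions:
KL = log(s2/s1) + (s1^2 + (m1-m2)^2)/(2*s2^2) - 1/2.
log(5/5) = 0.0.
(5^2 + (-5-5)^2)/(2*5^2) = (25 + 100)/50 = 2.5.
KL = 0.0 + 2.5 - 0.5 = 2.0000

2.0000


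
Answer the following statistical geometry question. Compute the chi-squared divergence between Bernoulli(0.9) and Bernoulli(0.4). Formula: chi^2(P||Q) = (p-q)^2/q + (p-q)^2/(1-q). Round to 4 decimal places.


Chi-squared divergence between Bernoulli distributions:
chi^2 = (p-q)^2/q + (p-q)^2/(1-q).
p = 0.9, q = 0.4, p-q = 0.5.
(p-q)^2 = 0.25.
term1 = 0.25/0.4 = 0.625.
term2 = 0.25/0.6 = 0.416667.
chi^2 = 0.625 + 0.416667 = 1.0417

1.0417


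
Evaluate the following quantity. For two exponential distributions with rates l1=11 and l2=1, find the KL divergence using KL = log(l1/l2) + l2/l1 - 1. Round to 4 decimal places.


KL divergence for exponential family:
KL = log(l1/l2) + l2/l1 - 1.
log(11/1) = 2.397895.
1/11 = 0.090909.
KL = 2.397895 + 0.090909 - 1 = 1.4888

1.4888


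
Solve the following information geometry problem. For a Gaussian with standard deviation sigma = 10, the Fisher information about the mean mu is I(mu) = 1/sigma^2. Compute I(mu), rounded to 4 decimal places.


The Fisher information for the mean of a normal distribution is I(mu) = 1/sigma^2.
sigma = 10, so sigma^2 = 100.
I(mu) = 1/100 = 0.0100

0.0100


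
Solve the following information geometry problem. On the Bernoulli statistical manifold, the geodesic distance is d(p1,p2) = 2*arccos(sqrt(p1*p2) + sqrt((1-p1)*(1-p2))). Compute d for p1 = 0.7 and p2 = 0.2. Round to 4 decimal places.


Geodesic distance on Bernoulli manifold:
d(p1,p2) = 2*arccos(sqrt(p1*p2) + sqrt((1-p1)*(1-p2))).
sqrt(p1*p2) = sqrt(0.7*0.2) = 0.374166.
sqrt((1-p1)*(1-p2)) = sqrt(0.3*0.8) = 0.489898.
arg = 0.374166 + 0.489898 = 0.864064.
d = 2*arccos(0.864064) = 1.0550

1.0550


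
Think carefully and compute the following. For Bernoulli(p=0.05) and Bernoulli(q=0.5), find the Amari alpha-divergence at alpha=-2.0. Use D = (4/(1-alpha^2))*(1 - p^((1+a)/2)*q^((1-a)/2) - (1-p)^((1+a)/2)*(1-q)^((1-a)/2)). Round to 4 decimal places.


Amari alpha-divergence:
D = (4/(1-alpha^2))*(1 - p^((1+a)/2)*q^((1-a)/2) - (1-p)^((1+a)/2)*(1-q)^((1-a)/2)).
alpha = -2.0, p = 0.05, q = 0.5.
e1 = (1+alpha)/2 = -0.5, e2 = (1-alpha)/2 = 1.5.
t1 = p^e1 * q^e2 = 0.05^-0.5 * 0.5^1.5 = 1.581139.
t2 = (1-p)^e1 * (1-q)^e2 = 0.95^-0.5 * 0.5^1.5 = 0.362738.
4/(1-alpha^2) = -1.333333.
D = -1.333333*(1 - 1.581139 - 0.362738) = 1.2585

1.2585


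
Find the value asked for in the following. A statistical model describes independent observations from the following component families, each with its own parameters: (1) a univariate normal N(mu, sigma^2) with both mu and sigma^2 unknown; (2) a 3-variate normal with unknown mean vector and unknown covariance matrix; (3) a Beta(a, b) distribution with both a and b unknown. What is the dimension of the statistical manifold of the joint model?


The dimension of a statistical manifold equals the number of free
(independent) real parameters of the model. For a product of independent
blocks the parameter counts add.
- normal (mu, sigma^2): 2.
- 3-variate normal: 3 (mean) + 3*4/2 = 6 (symmetric covariance) = 9.
- Beta (a, b): 2.
Total = 2 + 9 + 2 = 13.
Dimension = 13

13


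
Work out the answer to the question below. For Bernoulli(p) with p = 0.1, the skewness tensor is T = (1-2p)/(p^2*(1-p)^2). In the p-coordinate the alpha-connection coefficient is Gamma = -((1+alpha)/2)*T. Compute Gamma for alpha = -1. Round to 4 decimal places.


Skewness (Amari-Chentsov) tensor: T = (1-2p)/(p^2*(1-p)^2).
p = 0.1, 1-2p = 0.8, p^2 = 0.01, (1-p)^2 = 0.81.
T = 0.8/(0.01 * 0.81) = 98.765432.
In the p-coordinate, Gamma^(alpha) = Gamma^(0) - (alpha/2)*T with Gamma^(0) = (1/2)*g'(p) = -T/2,
so Gamma^(alpha) = -((1+alpha)/2)*T.
alpha = -1, -(1+alpha)/2 = 0.0.
Gamma = 0.0 * 98.765432 = 0.0000

0.0000


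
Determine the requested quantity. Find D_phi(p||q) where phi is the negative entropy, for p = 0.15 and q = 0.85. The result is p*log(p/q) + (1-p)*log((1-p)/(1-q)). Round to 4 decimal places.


Bregman divergence with negative entropy generator:
D = p*log(p/q) + (1-p)*log((1-p)/(1-q)).
p = 0.15, q = 0.85.
p*log(p/q) = 0.15*log(0.15/0.85) = -0.26019.
(1-p)*log((1-p)/(1-q)) = 0.85*log(0.85/0.15) = 1.474411.
D = -0.26019 + 1.474411 = 1.2142

1.2142


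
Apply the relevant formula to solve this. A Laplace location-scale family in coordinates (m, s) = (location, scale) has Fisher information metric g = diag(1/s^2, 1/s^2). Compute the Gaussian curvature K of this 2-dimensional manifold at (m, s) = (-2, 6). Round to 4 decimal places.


The metric has the form g = (A dm^2 + B ds^2)/s^2 with A = 1, B = 1.
Substitute u = sqrt(A/B)*m: g = B*(du^2 + ds^2)/s^2, i.e. B times the
Poincare upper half-plane metric, which has constant Gaussian curvature -1.
Scaling a 2D metric by a constant c divides the Gaussian curvature by c,
so K = -1/B = -1/(1) = -1.0000 everywhere (the point (m, s) = (-2, 6) is irrelevant:
the curvature is constant).
The requested Gaussian curvature is K = -1.0000.

-1.0000


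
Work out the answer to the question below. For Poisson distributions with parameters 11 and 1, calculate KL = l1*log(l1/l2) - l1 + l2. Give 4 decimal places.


KL divergence for Poisson:
KL = l1*log(l1/l2) - l1 + l2.
l1 = 11, l2 = 1.
log(11/1) = 2.397895.
l1*log(l1/l2) = 11 * 2.397895 = 26.376848.
KL = 26.376848 - 11 + 1 = 16.3768

16.3768


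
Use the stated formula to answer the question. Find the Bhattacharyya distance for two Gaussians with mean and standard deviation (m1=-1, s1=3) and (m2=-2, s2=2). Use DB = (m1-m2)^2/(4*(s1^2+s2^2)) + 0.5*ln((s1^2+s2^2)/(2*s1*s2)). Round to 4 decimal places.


Bhattacharyya distance between two Gaussians:
DB = (m1-m2)^2/(4*(s1^2+s2^2)) + (1/2)*ln((s1^2+s2^2)/(2*s1*s2)).
(m1-m2)^2 = (1)^2 = 1.
s1^2+s2^2 = 9 + 4 = 13.
term1 = 1/52 = 0.019231.
term2 = 0.5*ln(13/12.0) = 0.040021.
DB = 0.019231 + 0.040021 = 0.0593

0.0593


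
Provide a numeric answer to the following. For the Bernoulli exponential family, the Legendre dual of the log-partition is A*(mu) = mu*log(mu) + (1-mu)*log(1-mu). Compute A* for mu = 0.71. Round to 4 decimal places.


Legendre transform for Bernoulli:
A*(mu) = mu*log(mu) + (1-mu)*log(1-mu).
mu = 0.71, 1-mu = 0.29.
mu*log(mu) = 0.71*log(0.71) = -0.243168.
(1-mu)*log(1-mu) = 0.29*log(0.29) = -0.358984.
A* = -0.243168 + -0.358984 = -0.6022

-0.6022


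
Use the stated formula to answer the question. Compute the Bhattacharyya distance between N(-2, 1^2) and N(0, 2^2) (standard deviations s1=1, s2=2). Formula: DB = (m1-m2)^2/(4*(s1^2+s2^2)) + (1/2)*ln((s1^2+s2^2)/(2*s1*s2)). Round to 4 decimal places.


Bhattacharyya distance between two Gaussians:
DB = (m1-m2)^2/(4*(s1^2+s2^2)) + (1/2)*ln((s1^2+s2^2)/(2*s1*s2)).
(m1-m2)^2 = (-2)^2 = 4.
s1^2+s2^2 = 1 + 4 = 5.
term1 = 4/20 = 0.2.
term2 = 0.5*ln(5/4.0) = 0.111572.
DB = 0.2 + 0.111572 = 0.3116

0.3116


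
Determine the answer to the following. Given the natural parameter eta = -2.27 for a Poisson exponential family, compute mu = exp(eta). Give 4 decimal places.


Expectation parameter for Poisson exponential family:
mu = exp(eta).
eta = -2.27.
mu = exp(-2.27) = 0.1033

0.1033


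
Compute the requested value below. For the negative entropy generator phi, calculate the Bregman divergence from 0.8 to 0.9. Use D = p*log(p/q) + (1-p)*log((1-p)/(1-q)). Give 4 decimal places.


Bregman divergence with negative entropy generator:
D = p*log(p/q) + (1-p)*log((1-p)/(1-q)).
p = 0.8, q = 0.9.
p*log(p/q) = 0.8*log(0.8/0.9) = -0.094226.
(1-p)*log((1-p)/(1-q)) = 0.2*log(0.2/0.1) = 0.138629.
D = -0.094226 + 0.138629 = 0.0444

0.0444


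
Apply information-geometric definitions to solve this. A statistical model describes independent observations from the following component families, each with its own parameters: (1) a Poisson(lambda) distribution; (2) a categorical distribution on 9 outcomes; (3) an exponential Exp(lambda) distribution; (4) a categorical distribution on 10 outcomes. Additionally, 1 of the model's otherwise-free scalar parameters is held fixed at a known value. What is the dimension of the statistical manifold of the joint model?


The dimension of a statistical manifold equals the number of free
(independent) real parameters of the model. For a product of independent
blocks the parameter counts add.
- Poisson (lambda): 1.
- categorical on 9 outcomes (probabilities sum to 1): 9-1 = 8.
- exponential (lambda): 1.
- categorical on 10 outcomes (probabilities sum to 1): 10-1 = 9.
Total = 1 + 8 + 1 + 9 = 19.
1 parameter(s) fixed at known values: 19 - 1 = 18.
Dimension = 18

18


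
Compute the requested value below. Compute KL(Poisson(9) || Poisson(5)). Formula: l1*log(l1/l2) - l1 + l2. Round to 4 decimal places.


KL divergence for Poisson:
KL = l1*log(l1/l2) - l1 + l2.
l1 = 9, l2 = 5.
log(9/5) = 0.587787.
l1*log(l1/l2) = 9 * 0.587787 = 5.29008.
KL = 5.29008 - 9 + 5 = 1.2901

1.2901


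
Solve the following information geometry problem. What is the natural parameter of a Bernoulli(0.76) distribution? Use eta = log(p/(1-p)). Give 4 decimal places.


Natural parameter for Bernoulli: eta = log(p/(1-p)).
p = 0.76, 1-p = 0.24.
p/(1-p) = 3.166667.
eta = log(3.166667) = 1.1527

1.1527


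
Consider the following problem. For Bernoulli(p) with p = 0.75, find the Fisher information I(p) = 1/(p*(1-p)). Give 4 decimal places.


For Bernoulli(p), Fisher information is I(p) = 1/(p*(1-p)).
p = 0.75, 1-p = 0.25.
p*(1-p) = 0.1875.
I(p) = 1/0.1875 = 5.3333

5.3333


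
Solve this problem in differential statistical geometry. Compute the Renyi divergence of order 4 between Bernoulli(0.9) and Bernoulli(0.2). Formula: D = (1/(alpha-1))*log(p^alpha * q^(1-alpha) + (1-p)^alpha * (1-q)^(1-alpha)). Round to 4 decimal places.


Renyi divergence of order alpha between Bernoulli distributions:
D = (1/(alpha-1))*log(p^alpha * q^(1-alpha) + (1-p)^alpha * (1-q)^(1-alpha)).
alpha = 4, p = 0.9, q = 0.2.
p^alpha * q^(1-alpha) = 0.9^4 * 0.2^-3 = 82.0125.
(1-p)^alpha * (1-q)^(1-alpha) = 0.1^4 * 0.8^-3 = 0.000195.
sum = 82.0125 + 0.000195 = 82.012695.
D = (1/3)*log(82.012695) = 1.4690

1.4690


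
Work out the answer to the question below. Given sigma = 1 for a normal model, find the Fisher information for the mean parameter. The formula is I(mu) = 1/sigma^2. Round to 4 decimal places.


The Fisher information for the mean of a normal distribution is I(mu) = 1/sigma^2.
sigma = 1, so sigma^2 = 1.
I(mu) = 1/1 = 1.0000

1.0000


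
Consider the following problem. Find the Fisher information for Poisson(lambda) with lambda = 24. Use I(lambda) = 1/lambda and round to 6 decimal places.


Fisher information for Poisson: I(lambda) = 1/lambda.
lambda = 24.
I(lambda) = 1/24 = 0.041667

0.041667


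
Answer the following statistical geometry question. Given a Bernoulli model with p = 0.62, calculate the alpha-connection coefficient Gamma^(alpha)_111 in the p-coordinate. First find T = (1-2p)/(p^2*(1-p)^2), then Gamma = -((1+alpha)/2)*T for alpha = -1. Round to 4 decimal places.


Skewness (Amari-Chentsov) tensor: T = (1-2p)/(p^2*(1-p)^2).
p = 0.62, 1-2p = -0.24, p^2 = 0.3844, (1-p)^2 = 0.1444.
T = -0.24/(0.3844 * 0.1444) = -4.323751.
In the p-coordinate, Gamma^(alpha) = Gamma^(0) - (alpha/2)*T with Gamma^(0) = (1/2)*g'(p) = -T/2,
so Gamma^(alpha) = -((1+alpha)/2)*T.
alpha = -1, -(1+alpha)/2 = 0.0.
Gamma = 0.0 * -4.323751 = 0.0000

0.0000


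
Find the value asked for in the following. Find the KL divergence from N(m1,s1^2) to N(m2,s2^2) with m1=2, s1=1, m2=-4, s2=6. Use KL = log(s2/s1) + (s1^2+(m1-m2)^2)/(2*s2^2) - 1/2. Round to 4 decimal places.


KL divergence between normal distributions:
KL = log(s2/s1) + (s1^2 + (m1-m2)^2)/(2*s2^2) - 1/2.
log(6/1) = 1.791759.
(1^2 + (2--4)^2)/(2*6^2) = (1 + 36)/72 = 0.513889.
KL = 1.791759 + 0.513889 - 0.5 = 1.8056

1.8056


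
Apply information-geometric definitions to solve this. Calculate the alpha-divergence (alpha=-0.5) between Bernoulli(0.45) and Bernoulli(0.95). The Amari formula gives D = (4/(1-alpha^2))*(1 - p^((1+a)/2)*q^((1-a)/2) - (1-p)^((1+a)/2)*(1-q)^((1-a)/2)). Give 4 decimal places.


Amari alpha-divergence:
D = (4/(1-alpha^2))*(1 - p^((1+a)/2)*q^((1-a)/2) - (1-p)^((1+a)/2)*(1-q)^((1-a)/2)).
alpha = -0.5, p = 0.45, q = 0.95.
e1 = (1+alpha)/2 = 0.25, e2 = (1-alpha)/2 = 0.75.
t1 = p^e1 * q^e2 = 0.45^0.25 * 0.95^0.75 = 0.788126.
t2 = (1-p)^e1 * (1-q)^e2 = 0.55^0.25 * 0.05^0.75 = 0.091058.
4/(1-alpha^2) = 5.333333.
D = 5.333333*(1 - 0.788126 - 0.091058) = 0.6444

0.6444


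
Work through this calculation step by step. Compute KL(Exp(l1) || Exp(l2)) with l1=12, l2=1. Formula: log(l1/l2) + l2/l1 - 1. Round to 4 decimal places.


KL divergence for exponential family:
KL = log(l1/l2) + l2/l1 - 1.
log(12/1) = 2.484907.
1/12 = 0.083333.
KL = 2.484907 + 0.083333 - 1 = 1.5682

1.5682


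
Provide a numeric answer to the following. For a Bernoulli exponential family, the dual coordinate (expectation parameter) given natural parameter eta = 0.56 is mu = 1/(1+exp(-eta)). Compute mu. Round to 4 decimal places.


Dual coordinate (expectation parameter) for Bernoulli:
mu = 1/(1+exp(-eta)).
eta = 0.56.
exp(-eta) = exp(-0.56) = 0.571209.
mu = 1/(1+0.571209) = 0.6365

0.6365


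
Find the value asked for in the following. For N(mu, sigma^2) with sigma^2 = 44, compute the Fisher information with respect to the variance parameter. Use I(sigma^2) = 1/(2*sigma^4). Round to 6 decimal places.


Fisher information for variance: I(sigma^2) = 1/(2*sigma^4).
sigma^2 = 44, so sigma^4 = 1936.
I = 1/(2*1936) = 1/3872 = 0.000258

0.000258


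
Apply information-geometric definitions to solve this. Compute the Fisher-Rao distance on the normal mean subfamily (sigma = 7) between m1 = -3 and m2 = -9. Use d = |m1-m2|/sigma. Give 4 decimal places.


On the fixed-variance normal subfamily, geodesic distance = |m1-m2|/sigma.
|-3 - -9| = 6.
sigma = 7.
d = 6/7 = 0.8571

0.8571


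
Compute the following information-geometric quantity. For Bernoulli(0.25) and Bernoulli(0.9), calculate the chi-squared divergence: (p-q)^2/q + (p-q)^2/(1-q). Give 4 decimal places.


Chi-squared divergence between Bernoulli distributions:
chi^2 = (p-q)^2/q + (p-q)^2/(1-q).
p = 0.25, q = 0.9, p-q = -0.65.
(p-q)^2 = 0.4225.
term1 = 0.4225/0.9 = 0.469444.
term2 = 0.4225/0.1 = 4.225.
chi^2 = 0.469444 + 4.225 = 4.6944

4.6944


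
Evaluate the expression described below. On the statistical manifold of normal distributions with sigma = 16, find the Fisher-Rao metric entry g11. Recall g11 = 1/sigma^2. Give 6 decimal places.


For the 2-parameter normal family, the Fisher metric has:
  g11 = 1/sigma^2, g22 = 2/sigma^2.
sigma = 16, sigma^2 = 256.
g11 = 0.003906

0.003906


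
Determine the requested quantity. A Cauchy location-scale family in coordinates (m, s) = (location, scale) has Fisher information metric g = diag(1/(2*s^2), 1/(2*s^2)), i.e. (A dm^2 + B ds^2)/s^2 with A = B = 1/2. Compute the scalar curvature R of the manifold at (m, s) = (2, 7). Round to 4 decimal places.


The metric has the form g = (A dm^2 + B ds^2)/s^2 with A = 1/2, B = 1/2.
Substitute u = sqrt(A/B)*m: g = B*(du^2 + ds^2)/s^2, i.e. B times the
Poincare upper half-plane metric, which has constant Gaussian curvature -1.
Scaling a 2D metric by a constant c divides the Gaussian curvature by c,
so K = -1/B = -1/(1/2) = -2.0000 everywhere (the point (m, s) = (2, 7) is irrelevant:
the curvature is constant).
Scalar curvature in dimension 2: R = 2K = -2/(1/2) = -4.0000.

-4.0000


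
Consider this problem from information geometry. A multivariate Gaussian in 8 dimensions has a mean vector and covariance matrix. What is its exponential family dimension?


Exponential family dimension calculation:
For 8-dim MVN: mean has 8 params, covariance has 8*9/2 = 36 unique entries.
Total dim = 8 + 36 = 44.

44


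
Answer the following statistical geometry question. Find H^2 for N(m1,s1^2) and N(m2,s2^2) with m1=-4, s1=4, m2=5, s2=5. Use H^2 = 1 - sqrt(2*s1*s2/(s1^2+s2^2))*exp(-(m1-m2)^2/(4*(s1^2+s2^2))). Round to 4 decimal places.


Squared Hellinger distance for Gaussians:
H^2 = 1 - sqrt(2*s1*s2/(s1^2+s2^2)) * exp(-(m1-m2)^2/(4*(s1^2+s2^2))).
s1^2 = 16, s2^2 = 25, s1^2+s2^2 = 41.
sqrt(2*4*5/(41)) = 0.98773.
(m1-m2)^2 = (-9)^2 = 81.
exp(-81/(4*41)) = exp(-0.493902) = 0.61024.
H^2 = 1 - 0.98773*0.61024 = 0.3972

0.3972


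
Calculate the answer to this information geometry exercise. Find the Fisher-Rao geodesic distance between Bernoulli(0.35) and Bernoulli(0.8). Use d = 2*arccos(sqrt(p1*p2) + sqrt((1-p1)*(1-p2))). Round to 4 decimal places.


Geodesic distance on Bernoulli manifold:
d(p1,p2) = 2*arccos(sqrt(p1*p2) + sqrt((1-p1)*(1-p2))).
sqrt(p1*p2) = sqrt(0.35*0.8) = 0.52915.
sqrt((1-p1)*(1-p2)) = sqrt(0.65*0.2) = 0.360555.
arg = 0.52915 + 0.360555 = 0.889705.
d = 2*arccos(0.889705) = 0.9482

0.9482


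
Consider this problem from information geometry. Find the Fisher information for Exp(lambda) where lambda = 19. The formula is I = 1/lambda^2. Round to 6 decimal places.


Fisher information for exponential: I(lambda) = 1/lambda^2.
lambda = 19, lambda^2 = 361.
I = 1/361 = 0.002770

0.002770


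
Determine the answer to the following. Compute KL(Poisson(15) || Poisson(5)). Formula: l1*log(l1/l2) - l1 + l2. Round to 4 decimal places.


KL divergence for Poisson:
KL = l1*log(l1/l2) - l1 + l2.
l1 = 15, l2 = 5.
log(15/5) = 1.098612.
l1*log(l1/l2) = 15 * 1.098612 = 16.479184.
KL = 16.479184 - 15 + 5 = 6.4792

6.4792


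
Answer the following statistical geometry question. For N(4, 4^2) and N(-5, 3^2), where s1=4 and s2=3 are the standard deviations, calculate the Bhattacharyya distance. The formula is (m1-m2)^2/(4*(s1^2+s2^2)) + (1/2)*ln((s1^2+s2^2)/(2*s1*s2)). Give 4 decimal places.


Bhattacharyya distance between two Gaussians:
DB = (m1-m2)^2/(4*(s1^2+s2^2)) + (1/2)*ln((s1^2+s2^2)/(2*s1*s2)).
(m1-m2)^2 = (9)^2 = 81.
s1^2+s2^2 = 16 + 9 = 25.
term1 = 81/100 = 0.81.
term2 = 0.5*ln(25/24.0) = 0.020411.
DB = 0.81 + 0.020411 = 0.8304

0.8304


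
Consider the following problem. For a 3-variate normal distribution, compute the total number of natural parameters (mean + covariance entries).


Exponential family dimension calculation:
For 3-dim MVN: mean has 3 params, covariance has 3*4/2 = 6 unique entries.
Total dim = 3 + 6 = 9.

9


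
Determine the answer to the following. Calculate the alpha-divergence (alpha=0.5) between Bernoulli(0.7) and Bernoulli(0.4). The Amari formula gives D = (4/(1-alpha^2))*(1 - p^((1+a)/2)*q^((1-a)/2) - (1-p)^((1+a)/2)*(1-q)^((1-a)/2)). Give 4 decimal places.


Amari alpha-divergence:
D = (4/(1-alpha^2))*(1 - p^((1+a)/2)*q^((1-a)/2) - (1-p)^((1+a)/2)*(1-q)^((1-a)/2)).
alpha = 0.5, p = 0.7, q = 0.4.
e1 = (1+alpha)/2 = 0.75, e2 = (1-alpha)/2 = 0.25.
t1 = p^e1 * q^e2 = 0.7^0.75 * 0.4^0.25 = 0.608609.
t2 = (1-p)^e1 * (1-q)^e2 = 0.3^0.75 * 0.6^0.25 = 0.356762.
4/(1-alpha^2) = 5.333333.
D = 5.333333*(1 - 0.608609 - 0.356762) = 0.1847

0.1847


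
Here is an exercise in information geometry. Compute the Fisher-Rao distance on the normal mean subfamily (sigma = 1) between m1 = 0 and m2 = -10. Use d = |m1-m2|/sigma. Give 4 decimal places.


On the fixed-variance normal subfamily, geodesic distance = |m1-m2|/sigma.
|0 - -10| = 10.
sigma = 1.
d = 10/1 = 10.0000

10.0000
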